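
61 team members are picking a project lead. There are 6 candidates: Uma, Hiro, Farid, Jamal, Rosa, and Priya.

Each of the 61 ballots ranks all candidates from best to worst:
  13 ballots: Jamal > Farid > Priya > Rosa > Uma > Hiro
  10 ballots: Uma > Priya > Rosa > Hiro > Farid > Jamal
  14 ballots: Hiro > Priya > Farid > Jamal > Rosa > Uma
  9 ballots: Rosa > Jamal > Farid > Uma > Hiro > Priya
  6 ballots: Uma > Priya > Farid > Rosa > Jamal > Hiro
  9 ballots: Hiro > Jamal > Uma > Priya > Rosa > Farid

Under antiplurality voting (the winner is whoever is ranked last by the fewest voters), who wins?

Last-place votes: Uma 14, Hiro 19, Farid 9, Jamal 10, Rosa 0, Priya 9.

Rosa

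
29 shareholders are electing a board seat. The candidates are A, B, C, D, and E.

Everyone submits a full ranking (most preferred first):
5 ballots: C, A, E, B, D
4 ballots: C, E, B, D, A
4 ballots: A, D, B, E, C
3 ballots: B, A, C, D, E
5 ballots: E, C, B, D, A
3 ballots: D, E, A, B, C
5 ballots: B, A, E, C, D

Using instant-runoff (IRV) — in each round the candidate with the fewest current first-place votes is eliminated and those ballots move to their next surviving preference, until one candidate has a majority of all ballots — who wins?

Round 1: A 4, B 8, C 9, D 3, E 5. D eliminated.
Round 2: A 4, B 8, C 9, E 8. A eliminated.
Round 3: B 12, C 9, E 8. E eliminated.
Round 4: B 15, C 14. B has a majority (≥15).

B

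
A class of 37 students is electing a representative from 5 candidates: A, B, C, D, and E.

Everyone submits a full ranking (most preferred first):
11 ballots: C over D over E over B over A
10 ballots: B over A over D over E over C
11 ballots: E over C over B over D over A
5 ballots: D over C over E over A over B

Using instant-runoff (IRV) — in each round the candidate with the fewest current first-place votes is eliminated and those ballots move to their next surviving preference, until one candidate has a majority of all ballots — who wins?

E

Round 1: A 0, B 10, C 11, D 5, E 11. A eliminated.
Round 2: B 10, C 11, D 5, E 11. D eliminated.
Round 3: B 10, C 16, E 11. B eliminated.
Round 4: C 16, E 21. E has a majority (≥19).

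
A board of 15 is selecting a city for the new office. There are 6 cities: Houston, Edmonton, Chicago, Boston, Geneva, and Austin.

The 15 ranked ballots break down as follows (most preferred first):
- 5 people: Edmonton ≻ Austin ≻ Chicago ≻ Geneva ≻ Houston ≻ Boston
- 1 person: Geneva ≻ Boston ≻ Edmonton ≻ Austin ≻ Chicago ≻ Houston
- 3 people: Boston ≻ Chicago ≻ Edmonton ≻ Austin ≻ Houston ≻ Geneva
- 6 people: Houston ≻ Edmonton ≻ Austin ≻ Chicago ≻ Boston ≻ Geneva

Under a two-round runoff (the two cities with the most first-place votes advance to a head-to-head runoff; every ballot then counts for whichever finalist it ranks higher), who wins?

Round 1 first-place votes: Houston 6, Edmonton 5, Chicago 0, Boston 3, Geneva 1, Austin 0. Houston and Edmonton advance.
Runoff: Houston is ranked above Edmonton on 6 ballots, Edmonton above Houston on 9.

Edmonton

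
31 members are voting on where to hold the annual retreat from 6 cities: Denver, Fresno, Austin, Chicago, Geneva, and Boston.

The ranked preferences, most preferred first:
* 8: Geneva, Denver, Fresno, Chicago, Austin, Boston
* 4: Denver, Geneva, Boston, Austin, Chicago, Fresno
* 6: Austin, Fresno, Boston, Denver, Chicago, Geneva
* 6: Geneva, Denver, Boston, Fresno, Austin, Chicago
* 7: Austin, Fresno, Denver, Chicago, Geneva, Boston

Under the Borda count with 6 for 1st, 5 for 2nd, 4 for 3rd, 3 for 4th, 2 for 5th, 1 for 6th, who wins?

Denver: 8×5 + 4×6 + 6×3 + 6×5 + 7×4 = 140
Fresno: 8×4 + 4×1 + 6×5 + 6×3 + 7×5 = 119
Austin: 8×2 + 4×3 + 6×6 + 6×2 + 7×6 = 118
Chicago: 8×3 + 4×2 + 6×2 + 6×1 + 7×3 = 71
Geneva: 8×6 + 4×5 + 6×1 + 6×6 + 7×2 = 124
Boston: 8×1 + 4×4 + 6×4 + 6×4 + 7×1 = 79

Denver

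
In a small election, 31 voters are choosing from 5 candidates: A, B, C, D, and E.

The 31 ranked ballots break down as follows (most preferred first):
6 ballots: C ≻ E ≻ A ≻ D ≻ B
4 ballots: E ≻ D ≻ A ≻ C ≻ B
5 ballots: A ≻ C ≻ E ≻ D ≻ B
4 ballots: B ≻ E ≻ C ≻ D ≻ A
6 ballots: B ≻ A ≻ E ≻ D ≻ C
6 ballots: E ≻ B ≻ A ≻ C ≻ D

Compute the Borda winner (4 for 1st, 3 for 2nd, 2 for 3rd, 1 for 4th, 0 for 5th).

A: 6×2 + 4×2 + 5×4 + 4×0 + 6×3 + 6×2 = 70
B: 6×0 + 4×0 + 5×0 + 4×4 + 6×4 + 6×3 = 58
C: 6×4 + 4×1 + 5×3 + 4×2 + 6×0 + 6×1 = 57
D: 6×1 + 4×3 + 5×1 + 4×1 + 6×1 + 6×0 = 33
E: 6×3 + 4×4 + 5×2 + 4×3 + 6×2 + 6×4 = 92

E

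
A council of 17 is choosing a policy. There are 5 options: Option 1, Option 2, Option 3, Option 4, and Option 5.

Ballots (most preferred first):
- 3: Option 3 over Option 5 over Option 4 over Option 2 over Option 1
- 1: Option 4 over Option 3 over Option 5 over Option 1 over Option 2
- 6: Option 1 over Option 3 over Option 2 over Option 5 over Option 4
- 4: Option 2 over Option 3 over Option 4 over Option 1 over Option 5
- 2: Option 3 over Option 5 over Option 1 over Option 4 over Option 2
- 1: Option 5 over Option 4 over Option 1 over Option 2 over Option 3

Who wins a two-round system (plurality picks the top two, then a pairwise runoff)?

Option 3

Round 1 first-place votes: Option 1 6, Option 2 4, Option 3 5, Option 4 1, Option 5 1. Option 1 and Option 3 advance.
Runoff: Option 1 is ranked above Option 3 on 7 ballots, Option 3 above Option 1 on 10.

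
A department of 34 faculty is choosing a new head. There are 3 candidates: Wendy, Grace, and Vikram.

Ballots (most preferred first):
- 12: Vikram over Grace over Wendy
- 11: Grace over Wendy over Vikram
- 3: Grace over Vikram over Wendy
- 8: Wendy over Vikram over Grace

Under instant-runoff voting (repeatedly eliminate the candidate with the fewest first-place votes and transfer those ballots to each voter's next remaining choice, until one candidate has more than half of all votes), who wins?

Round 1: Wendy 8, Grace 14, Vikram 12. Wendy eliminated.
Round 2: Grace 14, Vikram 20. Vikram has a majority (≥18).

Vikram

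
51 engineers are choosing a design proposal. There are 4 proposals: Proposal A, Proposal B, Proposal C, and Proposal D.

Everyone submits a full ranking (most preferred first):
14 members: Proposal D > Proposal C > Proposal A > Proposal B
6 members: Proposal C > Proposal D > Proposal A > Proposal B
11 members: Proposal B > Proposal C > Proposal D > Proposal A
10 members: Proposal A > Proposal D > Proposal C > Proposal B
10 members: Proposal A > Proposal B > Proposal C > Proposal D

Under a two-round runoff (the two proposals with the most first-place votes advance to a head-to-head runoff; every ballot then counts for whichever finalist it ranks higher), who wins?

Round 1 first-place votes: Proposal A 20, Proposal B 11, Proposal C 6, Proposal D 14. Proposal A and Proposal D advance.
Runoff: Proposal A is ranked above Proposal D on 20 ballots, Proposal D above Proposal A on 31.

Proposal D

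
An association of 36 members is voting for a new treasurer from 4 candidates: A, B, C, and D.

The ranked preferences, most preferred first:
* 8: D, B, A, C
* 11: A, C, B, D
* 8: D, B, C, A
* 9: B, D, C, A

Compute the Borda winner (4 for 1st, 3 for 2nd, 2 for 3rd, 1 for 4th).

A: 8×2 + 11×4 + 8×1 + 9×1 = 77
B: 8×3 + 11×2 + 8×3 + 9×4 = 106
C: 8×1 + 11×3 + 8×2 + 9×2 = 75
D: 8×4 + 11×1 + 8×4 + 9×3 = 102

B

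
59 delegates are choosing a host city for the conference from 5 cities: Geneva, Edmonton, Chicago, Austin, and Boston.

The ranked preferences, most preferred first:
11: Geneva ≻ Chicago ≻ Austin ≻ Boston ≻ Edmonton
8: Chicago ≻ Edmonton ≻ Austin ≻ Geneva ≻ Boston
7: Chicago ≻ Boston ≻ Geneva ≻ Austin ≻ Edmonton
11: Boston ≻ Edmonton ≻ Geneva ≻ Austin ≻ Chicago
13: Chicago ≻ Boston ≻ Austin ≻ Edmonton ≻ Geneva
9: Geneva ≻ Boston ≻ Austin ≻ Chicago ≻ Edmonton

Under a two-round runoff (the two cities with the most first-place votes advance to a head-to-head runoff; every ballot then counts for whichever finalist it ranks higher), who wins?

Geneva

Round 1 first-place votes: Geneva 20, Edmonton 0, Chicago 28, Austin 0, Boston 11. Chicago and Geneva advance.
Runoff: Chicago is ranked above Geneva on 28 ballots, Geneva above Chicago on 31.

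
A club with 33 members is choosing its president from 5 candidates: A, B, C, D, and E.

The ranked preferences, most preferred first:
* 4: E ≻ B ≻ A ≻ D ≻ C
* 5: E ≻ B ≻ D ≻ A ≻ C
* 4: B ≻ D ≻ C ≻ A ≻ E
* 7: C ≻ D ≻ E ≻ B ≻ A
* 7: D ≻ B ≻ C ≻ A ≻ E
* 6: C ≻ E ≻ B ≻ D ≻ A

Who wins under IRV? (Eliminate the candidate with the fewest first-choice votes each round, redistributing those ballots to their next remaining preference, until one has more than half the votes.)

D

Round 1: A 0, B 4, C 13, D 7, E 9. A eliminated.
Round 2: B 4, C 13, D 7, E 9. B eliminated.
Round 3: C 13, D 11, E 9. E eliminated.
Round 4: C 13, D 20. D has a majority (≥17).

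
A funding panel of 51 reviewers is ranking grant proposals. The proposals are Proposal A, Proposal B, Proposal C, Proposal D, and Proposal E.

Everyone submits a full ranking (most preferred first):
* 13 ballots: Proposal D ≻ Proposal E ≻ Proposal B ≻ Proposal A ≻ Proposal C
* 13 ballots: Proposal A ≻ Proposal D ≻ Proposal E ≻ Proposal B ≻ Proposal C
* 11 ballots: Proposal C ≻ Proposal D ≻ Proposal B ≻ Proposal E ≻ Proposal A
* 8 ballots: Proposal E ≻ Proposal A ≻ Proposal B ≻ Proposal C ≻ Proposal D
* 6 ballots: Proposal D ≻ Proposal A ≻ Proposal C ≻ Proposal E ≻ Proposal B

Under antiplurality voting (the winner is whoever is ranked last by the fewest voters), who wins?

Last-place votes: Proposal A 11, Proposal B 6, Proposal C 26, Proposal D 8, Proposal E 0.

Proposal E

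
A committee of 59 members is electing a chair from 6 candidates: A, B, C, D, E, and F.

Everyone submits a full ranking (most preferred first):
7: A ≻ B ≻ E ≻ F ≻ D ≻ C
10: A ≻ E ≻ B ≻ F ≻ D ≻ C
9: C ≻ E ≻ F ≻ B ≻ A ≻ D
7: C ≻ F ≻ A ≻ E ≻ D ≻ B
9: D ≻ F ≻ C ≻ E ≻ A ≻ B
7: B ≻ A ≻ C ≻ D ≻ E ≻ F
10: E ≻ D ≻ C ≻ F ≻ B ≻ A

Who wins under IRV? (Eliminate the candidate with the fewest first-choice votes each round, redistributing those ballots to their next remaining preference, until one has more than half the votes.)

Round 1: A 17, B 7, C 16, D 9, E 10, F 0. F eliminated.
Round 2: A 17, B 7, C 16, D 9, E 10. B eliminated.
Round 3: A 24, C 16, D 9, E 10. D eliminated.
Round 4: A 24, C 25, E 10. E eliminated.
Round 5: A 24, C 35. C has a majority (≥30).

C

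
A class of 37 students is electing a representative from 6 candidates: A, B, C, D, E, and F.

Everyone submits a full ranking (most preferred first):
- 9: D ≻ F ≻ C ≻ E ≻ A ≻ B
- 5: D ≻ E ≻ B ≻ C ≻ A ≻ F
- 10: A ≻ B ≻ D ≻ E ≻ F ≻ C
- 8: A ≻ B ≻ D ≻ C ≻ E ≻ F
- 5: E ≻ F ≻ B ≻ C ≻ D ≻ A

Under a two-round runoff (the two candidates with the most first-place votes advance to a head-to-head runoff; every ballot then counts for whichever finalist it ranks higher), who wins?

Round 1 first-place votes: A 18, B 0, C 0, D 14, E 5, F 0. A and D advance.
Runoff: A is ranked above D on 18 ballots, D above A on 19.

D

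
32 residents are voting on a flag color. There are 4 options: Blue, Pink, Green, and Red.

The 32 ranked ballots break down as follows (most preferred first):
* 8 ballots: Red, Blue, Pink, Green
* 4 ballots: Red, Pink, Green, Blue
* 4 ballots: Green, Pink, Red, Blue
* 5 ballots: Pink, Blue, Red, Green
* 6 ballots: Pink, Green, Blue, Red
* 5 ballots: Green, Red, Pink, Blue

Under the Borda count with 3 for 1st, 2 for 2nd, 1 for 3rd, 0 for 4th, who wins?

Pink

Blue: 8×2 + 4×0 + 4×0 + 5×2 + 6×1 + 5×0 = 32
Pink: 8×1 + 4×2 + 4×2 + 5×3 + 6×3 + 5×1 = 62
Green: 8×0 + 4×1 + 4×3 + 5×0 + 6×2 + 5×3 = 43
Red: 8×3 + 4×3 + 4×1 + 5×1 + 6×0 + 5×2 = 55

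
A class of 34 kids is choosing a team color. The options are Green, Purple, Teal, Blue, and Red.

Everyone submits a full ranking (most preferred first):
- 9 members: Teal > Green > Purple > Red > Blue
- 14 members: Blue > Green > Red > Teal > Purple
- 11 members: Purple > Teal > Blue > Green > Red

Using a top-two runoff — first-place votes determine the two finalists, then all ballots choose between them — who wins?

Purple

Round 1 first-place votes: Green 0, Purple 11, Teal 9, Blue 14, Red 0. Blue and Purple advance.
Runoff: Blue is ranked above Purple on 14 ballots, Purple above Blue on 20.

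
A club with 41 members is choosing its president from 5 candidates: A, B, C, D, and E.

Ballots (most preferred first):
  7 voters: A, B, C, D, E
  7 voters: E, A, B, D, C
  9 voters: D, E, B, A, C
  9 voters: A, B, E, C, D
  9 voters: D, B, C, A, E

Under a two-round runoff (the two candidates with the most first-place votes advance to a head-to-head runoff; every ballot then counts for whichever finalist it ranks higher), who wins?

A

Round 1 first-place votes: A 16, B 0, C 0, D 18, E 7. D and A advance.
Runoff: D is ranked above A on 18 ballots, A above D on 23.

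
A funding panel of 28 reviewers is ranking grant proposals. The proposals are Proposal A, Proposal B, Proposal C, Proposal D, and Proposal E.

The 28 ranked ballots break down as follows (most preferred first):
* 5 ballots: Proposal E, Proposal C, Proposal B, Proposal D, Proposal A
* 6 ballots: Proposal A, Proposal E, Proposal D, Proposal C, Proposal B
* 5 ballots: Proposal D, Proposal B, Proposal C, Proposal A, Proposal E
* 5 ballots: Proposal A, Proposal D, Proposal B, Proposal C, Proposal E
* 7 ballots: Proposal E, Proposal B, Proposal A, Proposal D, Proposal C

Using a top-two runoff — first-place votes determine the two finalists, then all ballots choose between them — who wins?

Round 1 first-place votes: Proposal A 11, Proposal B 0, Proposal C 0, Proposal D 5, Proposal E 12. Proposal E and Proposal A advance.
Runoff: Proposal E is ranked above Proposal A on 12 ballots, Proposal A above Proposal E on 16.

Proposal A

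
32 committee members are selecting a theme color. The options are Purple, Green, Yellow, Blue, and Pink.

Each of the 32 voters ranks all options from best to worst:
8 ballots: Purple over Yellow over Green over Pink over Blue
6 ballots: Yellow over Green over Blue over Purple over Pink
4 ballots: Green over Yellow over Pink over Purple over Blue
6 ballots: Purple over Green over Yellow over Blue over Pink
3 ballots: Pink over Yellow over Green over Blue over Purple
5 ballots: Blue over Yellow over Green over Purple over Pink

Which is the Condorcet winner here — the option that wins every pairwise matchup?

Yellow

Yellow vs Purple: 18–14
Yellow vs Green: 22–10
Yellow vs Blue: 27–5
Yellow vs Pink: 29–3
Yellow beats every other option.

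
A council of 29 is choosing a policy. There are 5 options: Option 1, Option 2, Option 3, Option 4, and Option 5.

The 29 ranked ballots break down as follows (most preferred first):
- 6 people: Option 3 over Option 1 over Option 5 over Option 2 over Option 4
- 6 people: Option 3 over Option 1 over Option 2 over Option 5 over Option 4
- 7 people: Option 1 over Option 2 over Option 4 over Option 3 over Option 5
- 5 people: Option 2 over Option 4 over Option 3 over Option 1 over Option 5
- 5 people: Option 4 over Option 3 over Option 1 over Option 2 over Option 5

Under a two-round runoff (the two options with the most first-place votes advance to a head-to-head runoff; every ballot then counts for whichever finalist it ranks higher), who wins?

Option 3

Round 1 first-place votes: Option 1 7, Option 2 5, Option 3 12, Option 4 5, Option 5 0. Option 3 and Option 1 advance.
Runoff: Option 3 is ranked above Option 1 on 22 ballots, Option 1 above Option 3 on 7.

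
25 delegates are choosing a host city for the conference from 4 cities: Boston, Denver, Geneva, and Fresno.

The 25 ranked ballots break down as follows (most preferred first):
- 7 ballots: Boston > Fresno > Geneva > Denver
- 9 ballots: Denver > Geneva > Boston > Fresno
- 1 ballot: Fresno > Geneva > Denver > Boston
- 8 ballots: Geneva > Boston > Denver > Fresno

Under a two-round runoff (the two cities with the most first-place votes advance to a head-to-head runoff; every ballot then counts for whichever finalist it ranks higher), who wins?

Round 1 first-place votes: Boston 7, Denver 9, Geneva 8, Fresno 1. Denver and Geneva advance.
Runoff: Denver is ranked above Geneva on 9 ballots, Geneva above Denver on 16.

Geneva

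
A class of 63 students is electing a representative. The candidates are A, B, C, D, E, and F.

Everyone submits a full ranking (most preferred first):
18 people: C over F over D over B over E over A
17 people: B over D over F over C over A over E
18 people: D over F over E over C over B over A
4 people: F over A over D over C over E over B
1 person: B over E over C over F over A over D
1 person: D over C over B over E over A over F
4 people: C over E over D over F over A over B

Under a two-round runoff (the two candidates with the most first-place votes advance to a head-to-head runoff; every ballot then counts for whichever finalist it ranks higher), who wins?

D

Round 1 first-place votes: A 0, B 18, C 22, D 19, E 0, F 4. C and D advance.
Runoff: C is ranked above D on 23 ballots, D above C on 40.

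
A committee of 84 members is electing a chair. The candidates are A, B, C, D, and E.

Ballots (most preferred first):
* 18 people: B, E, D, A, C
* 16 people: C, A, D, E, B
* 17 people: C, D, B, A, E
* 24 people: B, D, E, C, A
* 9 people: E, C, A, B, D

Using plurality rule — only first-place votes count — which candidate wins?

First-place votes: A 0, B 42, C 33, D 0, E 9.

B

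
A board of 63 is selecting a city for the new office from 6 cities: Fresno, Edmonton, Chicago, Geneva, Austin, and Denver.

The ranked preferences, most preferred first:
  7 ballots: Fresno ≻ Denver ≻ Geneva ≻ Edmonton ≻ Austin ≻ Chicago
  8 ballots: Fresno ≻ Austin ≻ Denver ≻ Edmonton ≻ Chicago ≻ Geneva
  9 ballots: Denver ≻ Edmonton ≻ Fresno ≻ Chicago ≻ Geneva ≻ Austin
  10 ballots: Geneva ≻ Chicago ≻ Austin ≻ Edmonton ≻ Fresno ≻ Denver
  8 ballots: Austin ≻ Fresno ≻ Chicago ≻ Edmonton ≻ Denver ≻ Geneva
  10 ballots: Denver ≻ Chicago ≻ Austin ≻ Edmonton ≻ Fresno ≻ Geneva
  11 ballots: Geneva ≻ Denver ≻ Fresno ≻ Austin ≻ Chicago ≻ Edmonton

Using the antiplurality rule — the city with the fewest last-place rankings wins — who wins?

Fresno

Last-place votes: Fresno 0, Edmonton 11, Chicago 7, Geneva 26, Austin 9, Denver 10.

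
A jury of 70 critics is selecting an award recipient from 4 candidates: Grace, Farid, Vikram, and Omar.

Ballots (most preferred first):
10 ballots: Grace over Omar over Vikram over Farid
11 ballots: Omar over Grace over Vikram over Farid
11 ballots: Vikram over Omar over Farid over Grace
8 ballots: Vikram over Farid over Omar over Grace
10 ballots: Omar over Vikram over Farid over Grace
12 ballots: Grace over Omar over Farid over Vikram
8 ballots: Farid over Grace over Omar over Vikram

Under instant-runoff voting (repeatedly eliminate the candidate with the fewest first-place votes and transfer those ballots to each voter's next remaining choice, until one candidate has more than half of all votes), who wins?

Round 1: Grace 22, Farid 8, Vikram 19, Omar 21. Farid eliminated.
Round 2: Grace 30, Vikram 19, Omar 21. Vikram eliminated.
Round 3: Grace 30, Omar 40. Omar has a majority (≥36).

Omar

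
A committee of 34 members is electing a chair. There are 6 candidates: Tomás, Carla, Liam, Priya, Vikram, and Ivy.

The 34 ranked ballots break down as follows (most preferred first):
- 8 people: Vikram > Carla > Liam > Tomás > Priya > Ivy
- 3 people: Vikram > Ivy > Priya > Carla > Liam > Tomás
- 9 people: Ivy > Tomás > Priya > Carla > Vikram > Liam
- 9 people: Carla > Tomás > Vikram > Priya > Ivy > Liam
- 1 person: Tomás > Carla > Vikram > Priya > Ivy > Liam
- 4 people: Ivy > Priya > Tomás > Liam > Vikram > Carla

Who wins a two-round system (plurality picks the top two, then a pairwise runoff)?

Round 1 first-place votes: Tomás 1, Carla 9, Liam 0, Priya 0, Vikram 11, Ivy 13. Ivy and Vikram advance.
Runoff: Ivy is ranked above Vikram on 13 ballots, Vikram above Ivy on 21.

Vikram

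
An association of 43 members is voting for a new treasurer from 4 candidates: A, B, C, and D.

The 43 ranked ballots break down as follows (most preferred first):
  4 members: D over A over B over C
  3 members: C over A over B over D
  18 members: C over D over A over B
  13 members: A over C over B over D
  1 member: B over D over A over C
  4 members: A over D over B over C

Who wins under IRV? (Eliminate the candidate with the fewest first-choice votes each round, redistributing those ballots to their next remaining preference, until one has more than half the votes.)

Round 1: A 17, B 1, C 21, D 4. B eliminated.
Round 2: A 17, C 21, D 5. D eliminated.
Round 3: A 22, C 21. A has a majority (≥22).

A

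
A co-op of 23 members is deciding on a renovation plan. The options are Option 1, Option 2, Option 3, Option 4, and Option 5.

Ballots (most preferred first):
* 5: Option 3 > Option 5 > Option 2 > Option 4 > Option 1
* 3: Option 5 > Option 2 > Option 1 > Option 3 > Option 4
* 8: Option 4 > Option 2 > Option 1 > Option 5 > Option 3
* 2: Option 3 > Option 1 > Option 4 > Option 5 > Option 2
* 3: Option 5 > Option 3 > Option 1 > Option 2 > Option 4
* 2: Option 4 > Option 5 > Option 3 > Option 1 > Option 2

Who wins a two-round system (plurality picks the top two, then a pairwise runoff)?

Option 3

Round 1 first-place votes: Option 1 0, Option 2 0, Option 3 7, Option 4 10, Option 5 6. Option 4 and Option 3 advance.
Runoff: Option 4 is ranked above Option 3 on 10 ballots, Option 3 above Option 4 on 13.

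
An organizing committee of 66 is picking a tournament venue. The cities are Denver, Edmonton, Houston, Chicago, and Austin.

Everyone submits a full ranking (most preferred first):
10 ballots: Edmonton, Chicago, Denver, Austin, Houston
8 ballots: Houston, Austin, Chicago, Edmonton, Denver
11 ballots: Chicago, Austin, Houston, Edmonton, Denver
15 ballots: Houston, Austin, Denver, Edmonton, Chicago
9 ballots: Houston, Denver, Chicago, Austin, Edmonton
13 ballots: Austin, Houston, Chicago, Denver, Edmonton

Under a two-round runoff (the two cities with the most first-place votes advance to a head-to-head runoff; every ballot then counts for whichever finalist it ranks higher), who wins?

Austin

Round 1 first-place votes: Denver 0, Edmonton 10, Houston 32, Chicago 11, Austin 13. Houston and Austin advance.
Runoff: Houston is ranked above Austin on 32 ballots, Austin above Houston on 34.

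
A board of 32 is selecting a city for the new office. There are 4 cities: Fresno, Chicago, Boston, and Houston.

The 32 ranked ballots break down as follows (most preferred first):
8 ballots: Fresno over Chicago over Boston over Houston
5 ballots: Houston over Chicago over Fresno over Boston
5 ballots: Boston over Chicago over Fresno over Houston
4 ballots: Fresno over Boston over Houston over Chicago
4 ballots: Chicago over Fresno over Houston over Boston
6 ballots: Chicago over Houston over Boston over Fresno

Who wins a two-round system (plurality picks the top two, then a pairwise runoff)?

Round 1 first-place votes: Fresno 12, Chicago 10, Boston 5, Houston 5. Fresno and Chicago advance.
Runoff: Fresno is ranked above Chicago on 12 ballots, Chicago above Fresno on 20.

Chicago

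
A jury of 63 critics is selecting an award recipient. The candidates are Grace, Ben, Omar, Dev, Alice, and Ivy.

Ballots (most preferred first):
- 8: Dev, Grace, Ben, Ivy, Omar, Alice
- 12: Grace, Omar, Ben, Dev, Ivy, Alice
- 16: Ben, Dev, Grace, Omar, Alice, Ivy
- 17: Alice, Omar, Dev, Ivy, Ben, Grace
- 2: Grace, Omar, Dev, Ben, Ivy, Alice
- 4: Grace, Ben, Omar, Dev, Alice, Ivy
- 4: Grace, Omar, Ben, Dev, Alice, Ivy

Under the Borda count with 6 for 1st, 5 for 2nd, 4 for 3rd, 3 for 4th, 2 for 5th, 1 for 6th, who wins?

Dev

Grace: 8×5 + 12×6 + 16×4 + 17×1 + 2×6 + 4×6 + 4×6 = 253
Ben: 8×4 + 12×4 + 16×6 + 17×2 + 2×3 + 4×5 + 4×4 = 252
Omar: 8×2 + 12×5 + 16×3 + 17×5 + 2×5 + 4×4 + 4×5 = 255
Dev: 8×6 + 12×3 + 16×5 + 17×4 + 2×4 + 4×3 + 4×3 = 264
Alice: 8×1 + 12×1 + 16×2 + 17×6 + 2×1 + 4×2 + 4×2 = 172
Ivy: 8×3 + 12×2 + 16×1 + 17×3 + 2×2 + 4×1 + 4×1 = 127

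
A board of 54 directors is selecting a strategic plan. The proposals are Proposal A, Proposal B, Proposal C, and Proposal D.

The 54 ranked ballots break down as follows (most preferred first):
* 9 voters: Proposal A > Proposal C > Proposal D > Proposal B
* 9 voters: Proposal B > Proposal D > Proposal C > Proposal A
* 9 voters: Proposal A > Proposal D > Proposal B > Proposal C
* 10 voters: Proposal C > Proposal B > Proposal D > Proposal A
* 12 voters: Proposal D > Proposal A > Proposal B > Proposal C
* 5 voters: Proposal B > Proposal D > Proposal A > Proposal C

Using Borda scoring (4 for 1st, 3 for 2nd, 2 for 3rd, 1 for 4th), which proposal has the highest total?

Proposal A: 9×4 + 9×1 + 9×4 + 10×1 + 12×3 + 5×2 = 137
Proposal B: 9×1 + 9×4 + 9×2 + 10×3 + 12×2 + 5×4 = 137
Proposal C: 9×3 + 9×2 + 9×1 + 10×4 + 12×1 + 5×1 = 111
Proposal D: 9×2 + 9×3 + 9×3 + 10×2 + 12×4 + 5×3 = 155

Proposal D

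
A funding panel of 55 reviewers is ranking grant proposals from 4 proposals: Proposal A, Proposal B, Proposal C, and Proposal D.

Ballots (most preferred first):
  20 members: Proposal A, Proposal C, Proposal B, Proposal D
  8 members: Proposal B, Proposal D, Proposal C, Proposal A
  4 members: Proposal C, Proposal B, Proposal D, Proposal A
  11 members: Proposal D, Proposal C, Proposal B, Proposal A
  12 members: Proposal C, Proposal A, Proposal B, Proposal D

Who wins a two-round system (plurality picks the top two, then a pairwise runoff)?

Round 1 first-place votes: Proposal A 20, Proposal B 8, Proposal C 16, Proposal D 11. Proposal A and Proposal C advance.
Runoff: Proposal A is ranked above Proposal C on 20 ballots, Proposal C above Proposal A on 35.

Proposal C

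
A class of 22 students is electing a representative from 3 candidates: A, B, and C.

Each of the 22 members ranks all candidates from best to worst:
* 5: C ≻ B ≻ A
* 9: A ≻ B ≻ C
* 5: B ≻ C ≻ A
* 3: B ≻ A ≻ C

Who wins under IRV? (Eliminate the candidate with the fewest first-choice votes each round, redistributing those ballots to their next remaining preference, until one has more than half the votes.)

B

Round 1: A 9, B 8, C 5. C eliminated.
Round 2: A 9, B 13. B has a majority (≥12).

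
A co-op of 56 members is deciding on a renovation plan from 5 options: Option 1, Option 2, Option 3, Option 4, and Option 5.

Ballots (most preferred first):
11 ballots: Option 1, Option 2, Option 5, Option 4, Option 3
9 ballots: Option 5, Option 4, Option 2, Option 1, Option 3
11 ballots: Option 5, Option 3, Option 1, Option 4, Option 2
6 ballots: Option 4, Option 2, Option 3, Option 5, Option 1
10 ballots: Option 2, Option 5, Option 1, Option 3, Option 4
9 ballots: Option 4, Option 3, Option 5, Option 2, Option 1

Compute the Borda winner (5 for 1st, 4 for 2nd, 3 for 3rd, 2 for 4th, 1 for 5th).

Option 5

Option 1: 11×5 + 9×2 + 11×3 + 6×1 + 10×3 + 9×1 = 151
Option 2: 11×4 + 9×3 + 11×1 + 6×4 + 10×5 + 9×2 = 174
Option 3: 11×1 + 9×1 + 11×4 + 6×3 + 10×2 + 9×4 = 138
Option 4: 11×2 + 9×4 + 11×2 + 6×5 + 10×1 + 9×5 = 165
Option 5: 11×3 + 9×5 + 11×5 + 6×2 + 10×4 + 9×3 = 212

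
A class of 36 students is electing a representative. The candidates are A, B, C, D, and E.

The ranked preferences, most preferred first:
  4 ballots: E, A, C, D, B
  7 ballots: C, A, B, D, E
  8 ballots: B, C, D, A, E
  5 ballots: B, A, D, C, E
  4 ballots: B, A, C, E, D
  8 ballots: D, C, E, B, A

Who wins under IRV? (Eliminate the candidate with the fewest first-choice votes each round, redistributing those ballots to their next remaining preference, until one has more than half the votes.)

C

Round 1: A 0, B 17, C 7, D 8, E 4. A eliminated.
Round 2: B 17, C 7, D 8, E 4. E eliminated.
Round 3: B 17, C 11, D 8. D eliminated.
Round 4: B 17, C 19. C has a majority (≥19).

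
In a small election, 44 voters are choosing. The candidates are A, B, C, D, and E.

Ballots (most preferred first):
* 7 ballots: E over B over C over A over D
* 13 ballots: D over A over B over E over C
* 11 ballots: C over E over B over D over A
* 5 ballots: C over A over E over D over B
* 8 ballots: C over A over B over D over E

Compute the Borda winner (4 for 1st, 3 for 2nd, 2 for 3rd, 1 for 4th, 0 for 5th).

C

A: 7×1 + 13×3 + 11×0 + 5×3 + 8×3 = 85
B: 7×3 + 13×2 + 11×2 + 5×0 + 8×2 = 85
C: 7×2 + 13×0 + 11×4 + 5×4 + 8×4 = 110
D: 7×0 + 13×4 + 11×1 + 5×1 + 8×1 = 76
E: 7×4 + 13×1 + 11×3 + 5×2 + 8×0 = 84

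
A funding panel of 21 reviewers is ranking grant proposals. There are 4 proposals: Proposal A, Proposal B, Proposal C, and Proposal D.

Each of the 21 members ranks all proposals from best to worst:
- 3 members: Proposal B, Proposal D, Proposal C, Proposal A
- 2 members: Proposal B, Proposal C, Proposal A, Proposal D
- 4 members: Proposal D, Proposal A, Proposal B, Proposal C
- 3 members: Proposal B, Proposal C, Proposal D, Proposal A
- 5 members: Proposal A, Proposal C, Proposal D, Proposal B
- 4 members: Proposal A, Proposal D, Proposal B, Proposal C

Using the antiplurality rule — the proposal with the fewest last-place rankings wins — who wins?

Last-place votes: Proposal A 6, Proposal B 5, Proposal C 8, Proposal D 2.

Proposal D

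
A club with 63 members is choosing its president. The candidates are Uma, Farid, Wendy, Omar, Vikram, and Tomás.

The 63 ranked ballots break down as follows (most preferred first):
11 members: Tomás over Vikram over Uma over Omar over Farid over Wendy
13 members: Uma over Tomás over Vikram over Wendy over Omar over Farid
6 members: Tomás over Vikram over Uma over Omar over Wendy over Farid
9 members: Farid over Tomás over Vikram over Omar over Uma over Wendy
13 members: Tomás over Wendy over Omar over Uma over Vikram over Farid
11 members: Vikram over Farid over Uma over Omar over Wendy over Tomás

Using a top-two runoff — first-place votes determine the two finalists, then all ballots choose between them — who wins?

Round 1 first-place votes: Uma 13, Farid 9, Wendy 0, Omar 0, Vikram 11, Tomás 30. Tomás and Uma advance.
Runoff: Tomás is ranked above Uma on 39 ballots, Uma above Tomás on 24.

Tomás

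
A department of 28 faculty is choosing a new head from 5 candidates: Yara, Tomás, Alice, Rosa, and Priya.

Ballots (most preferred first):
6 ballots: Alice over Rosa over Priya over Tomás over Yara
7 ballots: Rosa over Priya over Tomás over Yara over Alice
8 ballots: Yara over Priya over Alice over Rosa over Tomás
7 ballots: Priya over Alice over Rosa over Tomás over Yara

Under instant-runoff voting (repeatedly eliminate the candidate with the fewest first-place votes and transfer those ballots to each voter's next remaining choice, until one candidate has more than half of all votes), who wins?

Round 1: Yara 8, Tomás 0, Alice 6, Rosa 7, Priya 7. Tomás eliminated.
Round 2: Yara 8, Alice 6, Rosa 7, Priya 7. Alice eliminated.
Round 3: Yara 8, Rosa 13, Priya 7. Priya eliminated.
Round 4: Yara 8, Rosa 20. Rosa has a majority (≥15).

Rosa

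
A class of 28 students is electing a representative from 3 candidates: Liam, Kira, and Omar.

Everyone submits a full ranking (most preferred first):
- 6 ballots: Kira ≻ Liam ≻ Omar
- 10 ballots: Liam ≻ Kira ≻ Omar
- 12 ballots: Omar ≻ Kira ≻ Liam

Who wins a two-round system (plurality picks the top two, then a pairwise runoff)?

Round 1 first-place votes: Liam 10, Kira 6, Omar 12. Omar and Liam advance.
Runoff: Omar is ranked above Liam on 12 ballots, Liam above Omar on 16.

Liam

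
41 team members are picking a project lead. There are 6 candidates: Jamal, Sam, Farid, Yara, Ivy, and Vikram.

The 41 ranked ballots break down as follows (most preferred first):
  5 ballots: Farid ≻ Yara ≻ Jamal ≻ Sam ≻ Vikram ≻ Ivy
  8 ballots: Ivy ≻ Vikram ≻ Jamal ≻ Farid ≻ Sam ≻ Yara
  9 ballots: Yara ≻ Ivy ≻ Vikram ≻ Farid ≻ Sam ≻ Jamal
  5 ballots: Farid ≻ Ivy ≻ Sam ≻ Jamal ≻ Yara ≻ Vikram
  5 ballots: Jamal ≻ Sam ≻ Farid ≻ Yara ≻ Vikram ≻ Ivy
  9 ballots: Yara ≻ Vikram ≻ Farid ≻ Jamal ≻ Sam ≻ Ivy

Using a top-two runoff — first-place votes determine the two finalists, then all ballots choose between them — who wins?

Round 1 first-place votes: Jamal 5, Sam 0, Farid 10, Yara 18, Ivy 8, Vikram 0. Yara and Farid advance.
Runoff: Yara is ranked above Farid on 18 ballots, Farid above Yara on 23.

Farid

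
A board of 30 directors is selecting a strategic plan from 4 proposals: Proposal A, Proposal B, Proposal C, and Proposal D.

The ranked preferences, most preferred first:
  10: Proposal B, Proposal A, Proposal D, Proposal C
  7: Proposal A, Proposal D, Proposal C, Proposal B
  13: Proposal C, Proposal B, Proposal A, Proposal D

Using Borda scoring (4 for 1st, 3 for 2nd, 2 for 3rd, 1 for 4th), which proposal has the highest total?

Proposal A: 10×3 + 7×4 + 13×2 = 84
Proposal B: 10×4 + 7×1 + 13×3 = 86
Proposal C: 10×1 + 7×2 + 13×4 = 76
Proposal D: 10×2 + 7×3 + 13×1 = 54

Proposal B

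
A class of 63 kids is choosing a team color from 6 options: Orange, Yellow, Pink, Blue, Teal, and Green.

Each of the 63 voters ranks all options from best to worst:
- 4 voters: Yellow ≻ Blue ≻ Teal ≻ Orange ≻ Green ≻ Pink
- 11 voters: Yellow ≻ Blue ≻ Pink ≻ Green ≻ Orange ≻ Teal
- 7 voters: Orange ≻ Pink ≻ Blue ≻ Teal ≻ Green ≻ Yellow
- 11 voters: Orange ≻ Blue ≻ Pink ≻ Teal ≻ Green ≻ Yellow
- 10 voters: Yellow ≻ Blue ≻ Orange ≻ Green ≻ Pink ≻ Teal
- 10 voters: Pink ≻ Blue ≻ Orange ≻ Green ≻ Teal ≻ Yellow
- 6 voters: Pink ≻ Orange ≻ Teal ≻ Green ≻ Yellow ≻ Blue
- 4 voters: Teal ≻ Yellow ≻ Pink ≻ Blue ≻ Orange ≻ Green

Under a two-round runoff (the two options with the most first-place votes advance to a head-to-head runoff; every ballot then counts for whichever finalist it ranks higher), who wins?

Round 1 first-place votes: Orange 18, Yellow 25, Pink 16, Blue 0, Teal 4, Green 0. Yellow and Orange advance.
Runoff: Yellow is ranked above Orange on 29 ballots, Orange above Yellow on 34.

Orange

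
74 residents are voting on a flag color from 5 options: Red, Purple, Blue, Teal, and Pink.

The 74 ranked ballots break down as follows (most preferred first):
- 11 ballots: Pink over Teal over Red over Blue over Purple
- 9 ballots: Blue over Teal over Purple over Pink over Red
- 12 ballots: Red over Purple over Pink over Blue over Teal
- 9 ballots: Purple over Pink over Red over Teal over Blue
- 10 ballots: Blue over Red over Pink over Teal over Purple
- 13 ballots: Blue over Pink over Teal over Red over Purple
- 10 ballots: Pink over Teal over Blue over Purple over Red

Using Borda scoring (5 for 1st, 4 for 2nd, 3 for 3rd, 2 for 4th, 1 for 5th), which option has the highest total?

Red: 11×3 + 9×1 + 12×5 + 9×3 + 10×4 + 13×2 + 10×1 = 205
Purple: 11×1 + 9×3 + 12×4 + 9×5 + 10×1 + 13×1 + 10×2 = 174
Blue: 11×2 + 9×5 + 12×2 + 9×1 + 10×5 + 13×5 + 10×3 = 245
Teal: 11×4 + 9×4 + 12×1 + 9×2 + 10×2 + 13×3 + 10×4 = 209
Pink: 11×5 + 9×2 + 12×3 + 9×4 + 10×3 + 13×4 + 10×5 = 277

Pink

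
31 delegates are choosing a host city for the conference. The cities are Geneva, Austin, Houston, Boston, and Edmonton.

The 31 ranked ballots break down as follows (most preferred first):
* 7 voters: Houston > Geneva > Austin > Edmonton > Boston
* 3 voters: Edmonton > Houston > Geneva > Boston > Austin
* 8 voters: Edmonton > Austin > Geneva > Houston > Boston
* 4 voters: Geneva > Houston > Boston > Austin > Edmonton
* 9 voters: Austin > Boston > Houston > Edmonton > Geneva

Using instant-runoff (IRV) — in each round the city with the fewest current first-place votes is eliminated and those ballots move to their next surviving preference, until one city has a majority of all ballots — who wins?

Houston

Round 1: Geneva 4, Austin 9, Houston 7, Boston 0, Edmonton 11. Boston eliminated.
Round 2: Geneva 4, Austin 9, Houston 7, Edmonton 11. Geneva eliminated.
Round 3: Austin 9, Houston 11, Edmonton 11. Austin eliminated.
Round 4: Houston 20, Edmonton 11. Houston has a majority (≥16).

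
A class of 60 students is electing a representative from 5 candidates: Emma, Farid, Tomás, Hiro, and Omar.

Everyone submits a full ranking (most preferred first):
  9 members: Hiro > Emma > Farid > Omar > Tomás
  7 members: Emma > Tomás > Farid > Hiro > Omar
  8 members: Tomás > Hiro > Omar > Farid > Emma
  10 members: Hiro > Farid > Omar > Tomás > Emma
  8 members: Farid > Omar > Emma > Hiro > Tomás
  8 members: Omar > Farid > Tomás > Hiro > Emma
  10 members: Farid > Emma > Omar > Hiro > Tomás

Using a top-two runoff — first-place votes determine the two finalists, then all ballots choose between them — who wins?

Round 1 first-place votes: Emma 7, Farid 18, Tomás 8, Hiro 19, Omar 8. Hiro and Farid advance.
Runoff: Hiro is ranked above Farid on 27 ballots, Farid above Hiro on 33.

Farid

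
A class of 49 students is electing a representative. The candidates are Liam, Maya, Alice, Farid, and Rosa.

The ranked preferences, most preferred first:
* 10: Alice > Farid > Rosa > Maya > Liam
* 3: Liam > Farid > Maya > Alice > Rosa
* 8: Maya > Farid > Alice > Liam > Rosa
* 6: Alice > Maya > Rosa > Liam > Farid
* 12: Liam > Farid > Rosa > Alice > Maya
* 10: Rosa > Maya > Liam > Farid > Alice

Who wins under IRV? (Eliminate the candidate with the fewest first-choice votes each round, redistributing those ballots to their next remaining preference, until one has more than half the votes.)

Round 1: Liam 15, Maya 8, Alice 16, Farid 0, Rosa 10. Farid eliminated.
Round 2: Liam 15, Maya 8, Alice 16, Rosa 10. Maya eliminated.
Round 3: Liam 15, Alice 24, Rosa 10. Rosa eliminated.
Round 4: Liam 25, Alice 24. Liam has a majority (≥25).

Liam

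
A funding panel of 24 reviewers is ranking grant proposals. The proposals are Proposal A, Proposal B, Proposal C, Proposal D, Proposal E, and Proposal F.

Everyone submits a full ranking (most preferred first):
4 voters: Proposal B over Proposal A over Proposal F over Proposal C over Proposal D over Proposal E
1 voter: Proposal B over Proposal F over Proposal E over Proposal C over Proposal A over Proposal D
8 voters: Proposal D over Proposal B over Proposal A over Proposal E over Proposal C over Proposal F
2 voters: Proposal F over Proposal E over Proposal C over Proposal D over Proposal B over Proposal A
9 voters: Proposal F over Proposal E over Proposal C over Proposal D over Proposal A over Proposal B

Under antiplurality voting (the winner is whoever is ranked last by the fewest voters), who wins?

Last-place votes: Proposal A 2, Proposal B 9, Proposal C 0, Proposal D 1, Proposal E 4, Proposal F 8.

Proposal C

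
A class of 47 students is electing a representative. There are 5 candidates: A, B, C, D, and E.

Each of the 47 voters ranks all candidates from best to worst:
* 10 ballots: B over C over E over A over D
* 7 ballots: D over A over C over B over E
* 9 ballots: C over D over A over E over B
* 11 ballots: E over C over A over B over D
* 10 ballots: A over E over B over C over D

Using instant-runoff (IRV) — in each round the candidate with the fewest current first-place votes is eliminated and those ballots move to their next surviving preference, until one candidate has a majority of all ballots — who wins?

Round 1: A 10, B 10, C 9, D 7, E 11. D eliminated.
Round 2: A 17, B 10, C 9, E 11. C eliminated.
Round 3: A 26, B 10, E 11. A has a majority (≥24).

A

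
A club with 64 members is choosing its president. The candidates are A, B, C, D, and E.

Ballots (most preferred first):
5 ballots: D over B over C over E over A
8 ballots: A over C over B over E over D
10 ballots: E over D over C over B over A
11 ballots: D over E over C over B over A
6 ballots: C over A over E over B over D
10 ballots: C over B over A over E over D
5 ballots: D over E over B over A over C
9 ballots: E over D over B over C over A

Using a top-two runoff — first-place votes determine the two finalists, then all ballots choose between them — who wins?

Round 1 first-place votes: A 8, B 0, C 16, D 21, E 19. D and E advance.
Runoff: D is ranked above E on 21 ballots, E above D on 43.

E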